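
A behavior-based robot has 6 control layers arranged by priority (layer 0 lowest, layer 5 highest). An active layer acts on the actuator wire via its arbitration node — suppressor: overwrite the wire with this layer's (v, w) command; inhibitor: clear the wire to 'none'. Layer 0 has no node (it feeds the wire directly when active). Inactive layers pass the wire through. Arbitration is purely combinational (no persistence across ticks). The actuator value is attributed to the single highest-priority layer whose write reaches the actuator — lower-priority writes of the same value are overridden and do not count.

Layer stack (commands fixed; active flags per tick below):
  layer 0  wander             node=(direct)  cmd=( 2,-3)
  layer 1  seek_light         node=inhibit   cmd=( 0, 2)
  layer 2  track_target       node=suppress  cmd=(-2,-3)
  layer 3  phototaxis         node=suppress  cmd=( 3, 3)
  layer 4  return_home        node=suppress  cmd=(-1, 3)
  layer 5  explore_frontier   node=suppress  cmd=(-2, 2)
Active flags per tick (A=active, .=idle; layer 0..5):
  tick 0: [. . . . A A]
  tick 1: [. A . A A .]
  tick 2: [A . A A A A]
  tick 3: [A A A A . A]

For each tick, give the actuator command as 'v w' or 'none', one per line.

-2 2
-1 3
-2 2
-2 2

tick 0:
  layer 0 (wander) idle — none
  layer 1 (seek_light) idle — unchanged: none
  layer 2 (track_target) idle — unchanged: none
  layer 3 (phototaxis) idle — unchanged: none
  layer 4 (return_home) active — suppresses: (-1, 3)
  layer 5 (explore_frontier) active — suppresses: (-2, 2)
  → actuator (-2, 2)
tick 1:
  layer 0 (wander) idle — none
  layer 1 (seek_light) active — inhibits: none
  layer 2 (track_target) idle — unchanged: none
  layer 3 (phototaxis) active — suppresses: (3, 3)
  layer 4 (return_home) active — suppresses: (-1, 3)
  layer 5 (explore_frontier) idle — unchanged: (-1, 3)
  → actuator (-1, 3)
tick 2:
  layer 0 (wander) active — direct: (2, -3)
  layer 1 (seek_light) idle — unchanged: (2, -3)
  layer 2 (track_target) active — suppresses: (-2, -3)
  layer 3 (phototaxis) active — suppresses: (3, 3)
  layer 4 (return_home) active — suppresses: (-1, 3)
  layer 5 (explore_frontier) active — suppresses: (-2, 2)
  → actuator (-2, 2)
tick 3:
  layer 0 (wander) active — direct: (2, -3)
  layer 1 (seek_light) active — inhibits: none
  layer 2 (track_target) active — suppresses: (-2, -3)
  layer 3 (phototaxis) active — suppresses: (3, 3)
  layer 4 (return_home) idle — unchanged: (3, 3)
  layer 5 (explore_frontier) active — suppresses: (-2, 2)
  → actuator (-2, 2)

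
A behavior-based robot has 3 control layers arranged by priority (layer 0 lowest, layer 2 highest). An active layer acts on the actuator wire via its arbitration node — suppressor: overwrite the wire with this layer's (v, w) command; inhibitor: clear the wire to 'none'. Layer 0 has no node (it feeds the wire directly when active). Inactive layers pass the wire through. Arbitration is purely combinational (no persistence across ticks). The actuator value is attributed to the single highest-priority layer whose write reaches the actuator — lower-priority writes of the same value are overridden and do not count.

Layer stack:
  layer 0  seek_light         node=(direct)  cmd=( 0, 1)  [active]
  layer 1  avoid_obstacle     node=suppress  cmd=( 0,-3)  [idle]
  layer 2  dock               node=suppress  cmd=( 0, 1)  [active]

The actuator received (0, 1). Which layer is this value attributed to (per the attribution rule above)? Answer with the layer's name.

[0] seek_light on; wire := (0, 1)
[1] avoid_obstacle off; pass (0, 1)
[2] dock on (suppress); wire := (0, 1)
output (0, 1)
last writer: layer 2 = dock

dock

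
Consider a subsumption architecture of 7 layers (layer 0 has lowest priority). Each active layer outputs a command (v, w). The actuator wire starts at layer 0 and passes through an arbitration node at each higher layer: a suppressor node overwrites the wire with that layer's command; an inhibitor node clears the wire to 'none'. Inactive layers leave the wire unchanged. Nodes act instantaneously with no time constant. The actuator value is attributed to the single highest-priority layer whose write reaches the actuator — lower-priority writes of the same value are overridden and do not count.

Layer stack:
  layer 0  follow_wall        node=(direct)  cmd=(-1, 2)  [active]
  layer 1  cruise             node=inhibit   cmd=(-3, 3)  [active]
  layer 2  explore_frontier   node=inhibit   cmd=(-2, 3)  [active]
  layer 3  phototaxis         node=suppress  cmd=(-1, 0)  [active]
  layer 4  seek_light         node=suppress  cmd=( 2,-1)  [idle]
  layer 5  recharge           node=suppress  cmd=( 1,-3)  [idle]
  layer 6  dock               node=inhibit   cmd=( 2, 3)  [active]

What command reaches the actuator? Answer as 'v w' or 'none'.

[0] follow_wall on; wire := (-1, 2)
[1] cruise on (inhibit); wire := none
[2] explore_frontier on (inhibit); wire := none
[3] phototaxis on (suppress); wire := (-1, 0)
[4] seek_light off; pass (-1, 0)
[5] recharge off; pass (-1, 0)
[6] dock on (inhibit); wire := none
output none

none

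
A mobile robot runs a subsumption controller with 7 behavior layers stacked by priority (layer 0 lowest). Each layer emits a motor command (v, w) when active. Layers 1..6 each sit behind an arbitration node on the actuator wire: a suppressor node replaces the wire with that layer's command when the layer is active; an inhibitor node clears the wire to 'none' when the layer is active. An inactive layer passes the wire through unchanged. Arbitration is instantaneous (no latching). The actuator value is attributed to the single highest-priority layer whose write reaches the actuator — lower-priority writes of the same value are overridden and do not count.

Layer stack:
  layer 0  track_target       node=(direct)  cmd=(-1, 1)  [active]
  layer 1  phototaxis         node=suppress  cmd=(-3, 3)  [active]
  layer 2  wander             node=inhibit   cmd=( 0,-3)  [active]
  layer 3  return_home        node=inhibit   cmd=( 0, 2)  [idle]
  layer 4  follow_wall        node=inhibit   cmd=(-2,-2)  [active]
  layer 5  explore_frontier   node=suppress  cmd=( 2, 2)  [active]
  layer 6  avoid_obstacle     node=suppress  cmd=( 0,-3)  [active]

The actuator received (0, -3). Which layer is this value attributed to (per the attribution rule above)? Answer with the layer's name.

[0] track_target on; wire := (-1, 1)
[1] phototaxis on (suppress); wire := (-3, 3)
[2] wander on (inhibit); wire := none
[3] return_home off; pass none
[4] follow_wall on (inhibit); wire := none
[5] explore_frontier on (suppress); wire := (2, 2)
[6] avoid_obstacle on (suppress); wire := (0, -3)
output (0, -3)
last writer: layer 6 = avoid_obstacle

avoid_obstacle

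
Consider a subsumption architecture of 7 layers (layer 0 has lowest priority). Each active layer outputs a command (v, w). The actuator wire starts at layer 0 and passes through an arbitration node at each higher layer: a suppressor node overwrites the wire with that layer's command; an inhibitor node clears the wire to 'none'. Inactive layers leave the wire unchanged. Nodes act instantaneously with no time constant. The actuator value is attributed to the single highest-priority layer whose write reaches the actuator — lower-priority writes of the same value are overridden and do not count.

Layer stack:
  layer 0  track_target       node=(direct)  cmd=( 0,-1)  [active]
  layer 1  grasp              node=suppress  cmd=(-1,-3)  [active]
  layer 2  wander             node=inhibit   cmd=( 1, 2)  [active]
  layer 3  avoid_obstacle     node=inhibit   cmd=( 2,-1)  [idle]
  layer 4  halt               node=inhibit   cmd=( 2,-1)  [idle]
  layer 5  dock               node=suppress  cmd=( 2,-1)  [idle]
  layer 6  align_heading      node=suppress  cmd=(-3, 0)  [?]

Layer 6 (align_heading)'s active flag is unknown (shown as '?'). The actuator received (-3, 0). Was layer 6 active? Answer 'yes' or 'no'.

If layer 6 is active=yes:
  actuator would be (-3, 0)
If layer 6 is active=no:
  actuator would be none
Observed (-3, 0), so layer 6 was active.

yes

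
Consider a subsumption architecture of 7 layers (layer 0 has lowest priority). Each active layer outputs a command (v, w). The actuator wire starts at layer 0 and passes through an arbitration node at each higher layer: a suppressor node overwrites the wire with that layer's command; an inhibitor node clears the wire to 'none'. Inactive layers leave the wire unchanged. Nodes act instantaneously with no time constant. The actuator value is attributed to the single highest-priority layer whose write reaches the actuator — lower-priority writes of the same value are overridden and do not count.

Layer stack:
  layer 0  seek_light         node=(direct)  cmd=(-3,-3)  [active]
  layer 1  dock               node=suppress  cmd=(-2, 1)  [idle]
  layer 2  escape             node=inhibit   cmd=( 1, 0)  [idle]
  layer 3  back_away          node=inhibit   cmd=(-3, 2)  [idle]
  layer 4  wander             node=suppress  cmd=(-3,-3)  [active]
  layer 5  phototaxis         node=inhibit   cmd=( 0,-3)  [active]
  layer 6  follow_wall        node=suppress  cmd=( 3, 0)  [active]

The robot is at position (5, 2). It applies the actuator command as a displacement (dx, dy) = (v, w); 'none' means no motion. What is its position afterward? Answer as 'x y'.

8 2

[0] seek_light on; wire := (-3, -3)
[1] dock off; pass (-3, -3)
[2] escape off; pass (-3, -3)
[3] back_away off; pass (-3, -3)
[4] wander on (suppress); wire := (-3, -3)
[5] phototaxis on (inhibit); wire := none
[6] follow_wall on (suppress); wire := (3, 0)
output (3, 0)
position: (5, 2) + (3, 0) = (8, 2)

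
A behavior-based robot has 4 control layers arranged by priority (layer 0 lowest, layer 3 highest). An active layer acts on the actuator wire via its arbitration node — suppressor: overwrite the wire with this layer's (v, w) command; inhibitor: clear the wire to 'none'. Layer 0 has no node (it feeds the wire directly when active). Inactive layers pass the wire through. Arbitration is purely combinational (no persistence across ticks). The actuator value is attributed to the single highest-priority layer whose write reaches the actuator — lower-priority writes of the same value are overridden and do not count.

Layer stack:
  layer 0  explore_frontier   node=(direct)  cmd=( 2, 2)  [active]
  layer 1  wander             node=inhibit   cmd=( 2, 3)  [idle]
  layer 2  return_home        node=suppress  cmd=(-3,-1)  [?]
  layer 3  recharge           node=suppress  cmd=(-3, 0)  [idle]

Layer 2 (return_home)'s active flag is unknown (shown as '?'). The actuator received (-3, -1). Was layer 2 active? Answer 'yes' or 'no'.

If layer 2 is active=yes:
  actuator would be (-3, -1)
If layer 2 is active=no:
  actuator would be (2, 2)
Observed (-3, -1), so layer 2 was active.

yes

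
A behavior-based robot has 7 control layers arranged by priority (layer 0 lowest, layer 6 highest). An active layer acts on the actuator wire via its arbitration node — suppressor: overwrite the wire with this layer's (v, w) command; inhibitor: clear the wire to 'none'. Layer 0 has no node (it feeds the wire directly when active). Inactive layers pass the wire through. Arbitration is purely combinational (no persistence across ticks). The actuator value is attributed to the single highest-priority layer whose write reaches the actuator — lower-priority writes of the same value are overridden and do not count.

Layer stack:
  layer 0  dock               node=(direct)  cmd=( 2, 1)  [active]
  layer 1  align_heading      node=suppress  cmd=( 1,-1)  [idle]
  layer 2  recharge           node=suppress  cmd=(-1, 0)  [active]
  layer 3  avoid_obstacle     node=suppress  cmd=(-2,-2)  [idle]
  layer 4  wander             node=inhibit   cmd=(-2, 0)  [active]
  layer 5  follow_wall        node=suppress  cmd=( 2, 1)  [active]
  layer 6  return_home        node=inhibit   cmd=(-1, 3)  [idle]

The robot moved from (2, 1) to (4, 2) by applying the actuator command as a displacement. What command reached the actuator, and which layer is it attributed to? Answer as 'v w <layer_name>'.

displacement = (4, 2) − (2, 1) = (2, 1)
L0 dock: active, feeds wire = (2, 1)
L1 align_heading: idle → wire stays (2, 1)
L2 recharge: active, suppressor → wire = (-1, 0)
L3 avoid_obstacle: idle → wire stays (-1, 0)
L4 wander: active, inhibitor → wire = none
L5 follow_wall: active, suppressor → wire = (2, 1)
L6 return_home: idle → wire stays (2, 1)
actuator = (2, 1) — from layer 5 (follow_wall)

2 1 follow_wall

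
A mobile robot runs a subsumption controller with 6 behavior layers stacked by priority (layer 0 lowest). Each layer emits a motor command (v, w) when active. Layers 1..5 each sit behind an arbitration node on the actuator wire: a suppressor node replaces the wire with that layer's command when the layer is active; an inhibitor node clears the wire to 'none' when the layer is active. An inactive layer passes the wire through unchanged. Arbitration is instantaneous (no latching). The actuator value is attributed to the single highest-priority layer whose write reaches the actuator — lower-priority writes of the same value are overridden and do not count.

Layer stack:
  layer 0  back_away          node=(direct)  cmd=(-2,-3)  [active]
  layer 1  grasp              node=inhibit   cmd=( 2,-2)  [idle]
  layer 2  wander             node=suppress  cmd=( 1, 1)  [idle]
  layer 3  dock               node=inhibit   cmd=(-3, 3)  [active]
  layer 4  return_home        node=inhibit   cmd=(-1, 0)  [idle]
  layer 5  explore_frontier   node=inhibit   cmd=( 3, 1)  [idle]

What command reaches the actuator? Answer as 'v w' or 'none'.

L0 back_away: active, feeds wire = (-2, -3)
L1 grasp: idle → wire stays (-2, -3)
L2 wander: idle → wire stays (-2, -3)
L3 dock: active, inhibitor → wire = none
L4 return_home: idle → wire stays none
L5 explore_frontier: idle → wire stays none
actuator = none

none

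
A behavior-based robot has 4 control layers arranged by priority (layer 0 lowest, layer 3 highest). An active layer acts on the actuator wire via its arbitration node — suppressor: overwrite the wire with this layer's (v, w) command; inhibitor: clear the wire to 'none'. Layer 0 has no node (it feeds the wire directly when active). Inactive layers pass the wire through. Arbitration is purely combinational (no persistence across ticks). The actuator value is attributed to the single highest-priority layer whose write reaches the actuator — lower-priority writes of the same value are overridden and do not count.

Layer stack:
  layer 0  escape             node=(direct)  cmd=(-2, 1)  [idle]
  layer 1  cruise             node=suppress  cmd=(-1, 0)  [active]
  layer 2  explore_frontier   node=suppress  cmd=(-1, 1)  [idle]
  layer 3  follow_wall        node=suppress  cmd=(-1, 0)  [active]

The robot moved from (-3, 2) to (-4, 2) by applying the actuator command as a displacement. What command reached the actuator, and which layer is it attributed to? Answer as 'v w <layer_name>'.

-1 0 follow_wall

displacement = (-4, 2) − (-3, 2) = (-1, 0)
L0 escape: idle → wire = none
L1 cruise: active, suppressor → wire = (-1, 0)
L2 explore_frontier: idle → wire stays (-1, 0)
L3 follow_wall: active, suppressor → wire = (-1, 0)
actuator = (-1, 0) — from layer 3 (follow_wall)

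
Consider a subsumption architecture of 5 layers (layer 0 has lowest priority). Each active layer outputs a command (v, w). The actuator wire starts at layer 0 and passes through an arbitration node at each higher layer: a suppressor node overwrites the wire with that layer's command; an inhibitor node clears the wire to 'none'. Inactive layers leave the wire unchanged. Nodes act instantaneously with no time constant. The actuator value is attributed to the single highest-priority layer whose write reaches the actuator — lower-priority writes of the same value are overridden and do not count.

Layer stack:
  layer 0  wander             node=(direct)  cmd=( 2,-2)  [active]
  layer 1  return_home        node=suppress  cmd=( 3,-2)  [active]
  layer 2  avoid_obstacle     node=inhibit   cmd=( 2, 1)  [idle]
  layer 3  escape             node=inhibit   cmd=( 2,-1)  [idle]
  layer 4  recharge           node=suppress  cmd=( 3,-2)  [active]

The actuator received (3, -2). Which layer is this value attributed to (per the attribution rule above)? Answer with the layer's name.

L0 wander: active, feeds wire = (2, -2)
L1 return_home: active, suppressor → wire = (3, -2)
L2 avoid_obstacle: idle → wire stays (3, -2)
L3 escape: idle → wire stays (3, -2)
L4 recharge: active, suppressor → wire = (3, -2)
actuator = (3, -2)
last writer: layer 4 = recharge

recharge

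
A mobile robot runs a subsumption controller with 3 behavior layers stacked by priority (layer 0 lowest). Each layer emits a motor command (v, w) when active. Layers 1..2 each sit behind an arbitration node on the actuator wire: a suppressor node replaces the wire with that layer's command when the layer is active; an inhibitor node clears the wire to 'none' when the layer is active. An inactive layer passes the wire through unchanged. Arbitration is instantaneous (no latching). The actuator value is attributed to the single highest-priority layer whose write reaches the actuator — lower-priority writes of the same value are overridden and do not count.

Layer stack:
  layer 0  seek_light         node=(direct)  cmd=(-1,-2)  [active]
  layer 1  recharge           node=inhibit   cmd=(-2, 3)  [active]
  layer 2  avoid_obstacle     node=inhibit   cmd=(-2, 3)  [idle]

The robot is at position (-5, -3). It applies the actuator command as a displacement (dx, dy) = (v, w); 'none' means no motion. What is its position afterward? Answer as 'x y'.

layer 0 (seek_light) active — direct: (-1, -2)
layer 1 (recharge) active — inhibits: none
layer 2 (avoid_obstacle) idle — unchanged: none
→ actuator none
position: (-5, -3) + none = (-5, -3)

-5 -3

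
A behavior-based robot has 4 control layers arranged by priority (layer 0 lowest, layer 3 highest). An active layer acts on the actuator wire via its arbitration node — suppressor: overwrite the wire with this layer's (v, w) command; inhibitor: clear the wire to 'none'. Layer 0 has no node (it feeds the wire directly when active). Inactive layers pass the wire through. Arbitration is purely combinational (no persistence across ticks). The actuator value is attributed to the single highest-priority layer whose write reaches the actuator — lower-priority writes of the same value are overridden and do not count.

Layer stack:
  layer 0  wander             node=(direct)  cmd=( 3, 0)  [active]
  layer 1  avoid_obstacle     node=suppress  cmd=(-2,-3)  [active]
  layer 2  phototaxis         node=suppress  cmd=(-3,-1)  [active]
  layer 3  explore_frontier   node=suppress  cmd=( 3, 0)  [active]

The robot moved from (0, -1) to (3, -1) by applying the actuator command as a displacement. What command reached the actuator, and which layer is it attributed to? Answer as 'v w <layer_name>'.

displacement = (3, -1) − (0, -1) = (3, 0)
L0 wander: active, feeds wire = (3, 0)
L1 avoid_obstacle: active, suppressor → wire = (-2, -3)
L2 phototaxis: active, suppressor → wire = (-3, -1)
L3 explore_frontier: active, suppressor → wire = (3, 0)
actuator = (3, 0) — from layer 3 (explore_frontier)

3 0 explore_frontier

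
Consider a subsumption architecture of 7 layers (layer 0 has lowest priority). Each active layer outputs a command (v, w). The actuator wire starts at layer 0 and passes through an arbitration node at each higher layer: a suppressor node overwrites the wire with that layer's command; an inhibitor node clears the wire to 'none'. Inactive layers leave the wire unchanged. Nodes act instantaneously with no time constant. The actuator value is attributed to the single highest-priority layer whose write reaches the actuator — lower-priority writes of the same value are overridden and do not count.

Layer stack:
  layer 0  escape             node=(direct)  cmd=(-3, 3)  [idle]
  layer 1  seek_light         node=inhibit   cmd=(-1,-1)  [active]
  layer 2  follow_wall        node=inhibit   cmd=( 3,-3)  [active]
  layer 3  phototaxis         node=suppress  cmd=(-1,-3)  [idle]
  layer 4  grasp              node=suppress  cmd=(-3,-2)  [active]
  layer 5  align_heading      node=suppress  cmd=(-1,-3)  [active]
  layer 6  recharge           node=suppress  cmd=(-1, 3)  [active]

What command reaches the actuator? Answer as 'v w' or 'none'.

-1 3

L0 escape: idle → wire = none
L1 seek_light: active, inhibitor → wire = none
L2 follow_wall: active, inhibitor → wire = none
L3 phototaxis: idle → wire stays none
L4 grasp: active, suppressor → wire = (-3, -2)
L5 align_heading: active, suppressor → wire = (-1, -3)
L6 recharge: active, suppressor → wire = (-1, 3)
actuator = (-1, 3)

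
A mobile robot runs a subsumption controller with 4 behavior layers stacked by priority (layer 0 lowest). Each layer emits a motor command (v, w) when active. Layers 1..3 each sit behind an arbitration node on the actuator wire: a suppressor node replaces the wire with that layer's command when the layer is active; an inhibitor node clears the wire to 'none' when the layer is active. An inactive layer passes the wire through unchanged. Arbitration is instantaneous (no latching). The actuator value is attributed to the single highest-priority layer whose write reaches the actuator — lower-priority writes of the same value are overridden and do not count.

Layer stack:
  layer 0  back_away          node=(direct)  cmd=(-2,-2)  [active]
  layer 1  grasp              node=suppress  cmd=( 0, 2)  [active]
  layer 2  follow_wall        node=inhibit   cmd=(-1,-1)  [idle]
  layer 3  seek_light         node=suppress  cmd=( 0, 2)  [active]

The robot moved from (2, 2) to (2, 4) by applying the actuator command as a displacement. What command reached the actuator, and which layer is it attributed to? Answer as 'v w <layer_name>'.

0 2 seek_light

displacement = (2, 4) − (2, 2) = (0, 2)
layer 0 (back_away) active — direct: (-2, -2)
layer 1 (grasp) active — suppresses: (0, 2)
layer 2 (follow_wall) idle — unchanged: (0, 2)
layer 3 (seek_light) active — suppresses: (0, 2)
→ actuator (0, 2) — from layer 3 (seek_light)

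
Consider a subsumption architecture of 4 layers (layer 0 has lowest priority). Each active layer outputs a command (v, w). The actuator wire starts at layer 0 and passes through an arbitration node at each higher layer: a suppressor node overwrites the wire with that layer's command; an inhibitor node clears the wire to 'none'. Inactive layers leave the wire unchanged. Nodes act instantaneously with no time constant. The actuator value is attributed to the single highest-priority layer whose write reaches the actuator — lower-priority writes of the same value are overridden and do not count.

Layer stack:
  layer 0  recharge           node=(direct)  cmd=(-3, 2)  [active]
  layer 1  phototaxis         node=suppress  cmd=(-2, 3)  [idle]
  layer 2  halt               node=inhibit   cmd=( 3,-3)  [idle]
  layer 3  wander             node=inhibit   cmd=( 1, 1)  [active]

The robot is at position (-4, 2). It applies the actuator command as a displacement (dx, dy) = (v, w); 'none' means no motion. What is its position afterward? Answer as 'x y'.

layer 0 (recharge) active — direct: (-3, 2)
layer 1 (phototaxis) idle — unchanged: (-3, 2)
layer 2 (halt) idle — unchanged: (-3, 2)
layer 3 (wander) active — inhibits: none
→ actuator none
position: (-4, 2) + none = (-4, 2)

-4 2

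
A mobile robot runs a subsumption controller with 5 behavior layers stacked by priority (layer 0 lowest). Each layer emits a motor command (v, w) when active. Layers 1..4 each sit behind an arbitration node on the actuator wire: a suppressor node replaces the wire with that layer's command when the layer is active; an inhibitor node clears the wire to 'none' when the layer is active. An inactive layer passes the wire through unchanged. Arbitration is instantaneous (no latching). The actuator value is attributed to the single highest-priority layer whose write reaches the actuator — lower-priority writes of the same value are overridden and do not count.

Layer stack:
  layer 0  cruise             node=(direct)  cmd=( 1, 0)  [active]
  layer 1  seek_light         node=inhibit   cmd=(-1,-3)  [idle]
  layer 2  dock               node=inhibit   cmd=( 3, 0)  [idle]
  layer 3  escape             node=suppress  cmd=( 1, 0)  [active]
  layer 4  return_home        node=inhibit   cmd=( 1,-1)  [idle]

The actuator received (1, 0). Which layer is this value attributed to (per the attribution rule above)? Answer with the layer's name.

[0] cruise on; wire := (1, 0)
[1] seek_light off; pass (1, 0)
[2] dock off; pass (1, 0)
[3] escape on (suppress); wire := (1, 0)
[4] return_home off; pass (1, 0)
output (1, 0)
last writer: layer 3 = escape

escape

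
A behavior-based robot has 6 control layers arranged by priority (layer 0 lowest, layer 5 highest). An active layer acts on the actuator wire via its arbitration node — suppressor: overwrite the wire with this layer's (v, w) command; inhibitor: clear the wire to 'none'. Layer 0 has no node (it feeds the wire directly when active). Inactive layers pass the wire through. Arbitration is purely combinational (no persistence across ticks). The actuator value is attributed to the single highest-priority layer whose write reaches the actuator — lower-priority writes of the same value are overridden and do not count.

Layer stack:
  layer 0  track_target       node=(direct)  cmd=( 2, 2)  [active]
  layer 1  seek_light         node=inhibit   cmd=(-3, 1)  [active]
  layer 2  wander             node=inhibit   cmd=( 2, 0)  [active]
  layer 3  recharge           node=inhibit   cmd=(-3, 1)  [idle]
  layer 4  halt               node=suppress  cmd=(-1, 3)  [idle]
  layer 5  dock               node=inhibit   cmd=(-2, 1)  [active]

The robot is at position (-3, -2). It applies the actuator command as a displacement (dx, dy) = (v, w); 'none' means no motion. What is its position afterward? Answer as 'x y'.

layer 0 (track_target) active — direct: (2, 2)
layer 1 (seek_light) active — inhibits: none
layer 2 (wander) active — inhibits: none
layer 3 (recharge) idle — unchanged: none
layer 4 (halt) idle — unchanged: none
layer 5 (dock) active — inhibits: none
→ actuator none
position: (-3, -2) + none = (-3, -2)

-3 -2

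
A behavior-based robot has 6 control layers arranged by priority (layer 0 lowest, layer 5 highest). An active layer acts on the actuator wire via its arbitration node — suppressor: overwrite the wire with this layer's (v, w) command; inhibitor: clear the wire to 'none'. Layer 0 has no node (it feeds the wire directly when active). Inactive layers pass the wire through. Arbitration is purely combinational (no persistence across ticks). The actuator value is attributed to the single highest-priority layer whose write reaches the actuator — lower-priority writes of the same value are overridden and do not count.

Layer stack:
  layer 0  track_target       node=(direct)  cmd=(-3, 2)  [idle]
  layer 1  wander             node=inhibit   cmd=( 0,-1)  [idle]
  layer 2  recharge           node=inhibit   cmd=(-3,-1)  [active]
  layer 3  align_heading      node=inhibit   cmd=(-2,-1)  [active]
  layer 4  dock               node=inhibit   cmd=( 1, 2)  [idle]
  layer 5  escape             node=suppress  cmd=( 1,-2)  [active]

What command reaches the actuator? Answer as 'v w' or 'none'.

1 -2

layer 0 (track_target) idle — none
layer 1 (wander) idle — unchanged: none
layer 2 (recharge) active — inhibits: none
layer 3 (align_heading) active — inhibits: none
layer 4 (dock) idle — unchanged: none
layer 5 (escape) active — suppresses: (1, -2)
→ actuator (1, -2)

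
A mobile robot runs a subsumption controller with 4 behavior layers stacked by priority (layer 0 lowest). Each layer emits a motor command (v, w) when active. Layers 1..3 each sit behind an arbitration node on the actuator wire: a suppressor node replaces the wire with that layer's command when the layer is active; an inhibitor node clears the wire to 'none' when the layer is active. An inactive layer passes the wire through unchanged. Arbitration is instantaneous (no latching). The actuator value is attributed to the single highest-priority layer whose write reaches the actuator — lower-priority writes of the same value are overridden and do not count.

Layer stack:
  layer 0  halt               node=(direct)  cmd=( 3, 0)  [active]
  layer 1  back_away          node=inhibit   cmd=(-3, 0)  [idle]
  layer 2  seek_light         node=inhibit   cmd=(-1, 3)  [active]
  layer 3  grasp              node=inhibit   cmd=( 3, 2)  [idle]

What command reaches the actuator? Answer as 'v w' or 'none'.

none

L0 halt: active, feeds wire = (3, 0)
L1 back_away: idle → wire stays (3, 0)
L2 seek_light: active, inhibitor → wire = none
L3 grasp: idle → wire stays none
actuator = none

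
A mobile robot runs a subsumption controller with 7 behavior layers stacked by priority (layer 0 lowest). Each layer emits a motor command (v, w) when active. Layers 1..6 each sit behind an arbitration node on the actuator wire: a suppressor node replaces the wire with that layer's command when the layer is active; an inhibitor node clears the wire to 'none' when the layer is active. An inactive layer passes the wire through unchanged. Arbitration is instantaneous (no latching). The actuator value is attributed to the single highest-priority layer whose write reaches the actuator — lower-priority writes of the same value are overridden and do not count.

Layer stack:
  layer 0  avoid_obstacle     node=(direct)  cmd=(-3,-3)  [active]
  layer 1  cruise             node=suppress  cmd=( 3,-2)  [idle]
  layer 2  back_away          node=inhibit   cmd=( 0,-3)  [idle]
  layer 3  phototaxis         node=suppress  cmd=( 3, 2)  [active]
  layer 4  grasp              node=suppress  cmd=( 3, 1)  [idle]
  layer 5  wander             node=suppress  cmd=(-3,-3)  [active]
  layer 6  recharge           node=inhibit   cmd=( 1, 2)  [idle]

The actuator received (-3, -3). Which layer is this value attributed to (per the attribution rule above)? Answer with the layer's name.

wander

layer 0 (avoid_obstacle) active — direct: (-3, -3)
layer 1 (cruise) idle — unchanged: (-3, -3)
layer 2 (back_away) idle — unchanged: (-3, -3)
layer 3 (phototaxis) active — suppresses: (3, 2)
layer 4 (grasp) idle — unchanged: (3, 2)
layer 5 (wander) active — suppresses: (-3, -3)
layer 6 (recharge) idle — unchanged: (-3, -3)
→ actuator (-3, -3)
last writer: layer 5 = wander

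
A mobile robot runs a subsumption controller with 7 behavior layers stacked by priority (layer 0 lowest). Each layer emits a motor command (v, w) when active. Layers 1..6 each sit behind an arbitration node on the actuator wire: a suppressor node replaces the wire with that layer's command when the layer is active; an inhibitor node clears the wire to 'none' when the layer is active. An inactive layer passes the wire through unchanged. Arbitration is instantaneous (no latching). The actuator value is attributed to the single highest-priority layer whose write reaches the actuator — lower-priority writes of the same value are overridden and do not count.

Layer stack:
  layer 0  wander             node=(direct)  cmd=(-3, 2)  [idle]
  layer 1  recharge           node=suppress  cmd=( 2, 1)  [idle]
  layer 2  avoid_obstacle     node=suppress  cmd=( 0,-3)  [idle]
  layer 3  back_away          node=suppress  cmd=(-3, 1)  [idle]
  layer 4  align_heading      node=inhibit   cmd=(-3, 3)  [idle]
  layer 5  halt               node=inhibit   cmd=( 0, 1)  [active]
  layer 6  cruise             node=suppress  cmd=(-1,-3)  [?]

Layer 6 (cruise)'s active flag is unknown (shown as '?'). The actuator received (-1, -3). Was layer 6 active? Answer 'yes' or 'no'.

yes

If layer 6 is active=yes:
  actuator would be (-1, -3)
If layer 6 is active=no:
  actuator would be none
Observed (-1, -3), so layer 6 was active.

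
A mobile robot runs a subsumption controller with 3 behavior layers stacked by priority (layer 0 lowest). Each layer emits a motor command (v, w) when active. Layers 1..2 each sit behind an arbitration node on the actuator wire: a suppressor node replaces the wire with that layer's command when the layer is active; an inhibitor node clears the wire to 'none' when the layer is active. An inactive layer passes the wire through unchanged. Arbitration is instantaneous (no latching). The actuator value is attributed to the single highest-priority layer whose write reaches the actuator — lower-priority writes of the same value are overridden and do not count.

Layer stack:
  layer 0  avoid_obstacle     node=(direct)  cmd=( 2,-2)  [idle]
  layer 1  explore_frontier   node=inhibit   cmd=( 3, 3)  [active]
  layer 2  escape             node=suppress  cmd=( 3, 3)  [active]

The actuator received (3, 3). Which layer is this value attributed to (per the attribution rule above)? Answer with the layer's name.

L0 avoid_obstacle: idle → wire = none
L1 explore_frontier: active, inhibitor → wire = none
L2 escape: active, suppressor → wire = (3, 3)
actuator = (3, 3)
last writer: layer 2 = escape

escape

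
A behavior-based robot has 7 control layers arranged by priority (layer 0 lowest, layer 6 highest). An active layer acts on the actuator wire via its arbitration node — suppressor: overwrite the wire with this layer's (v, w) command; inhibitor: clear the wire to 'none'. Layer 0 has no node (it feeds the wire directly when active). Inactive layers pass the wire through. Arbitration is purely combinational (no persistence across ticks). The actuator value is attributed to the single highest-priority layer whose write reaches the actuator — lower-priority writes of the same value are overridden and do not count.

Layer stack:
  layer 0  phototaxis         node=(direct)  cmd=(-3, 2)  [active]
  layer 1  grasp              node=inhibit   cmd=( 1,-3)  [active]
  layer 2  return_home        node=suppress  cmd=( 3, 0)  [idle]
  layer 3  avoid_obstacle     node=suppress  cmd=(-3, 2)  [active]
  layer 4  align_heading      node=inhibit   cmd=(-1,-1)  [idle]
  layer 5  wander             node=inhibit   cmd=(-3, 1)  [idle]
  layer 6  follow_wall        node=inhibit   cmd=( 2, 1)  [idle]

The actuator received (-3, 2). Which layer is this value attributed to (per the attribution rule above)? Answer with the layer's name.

layer 0 (phototaxis) active — direct: (-3, 2)
layer 1 (grasp) active — inhibits: none
layer 2 (return_home) idle — unchanged: none
layer 3 (avoid_obstacle) active — suppresses: (-3, 2)
layer 4 (align_heading) idle — unchanged: (-3, 2)
layer 5 (wander) idle — unchanged: (-3, 2)
layer 6 (follow_wall) idle — unchanged: (-3, 2)
→ actuator (-3, 2)
last writer: layer 3 = avoid_obstacle

avoid_obstacle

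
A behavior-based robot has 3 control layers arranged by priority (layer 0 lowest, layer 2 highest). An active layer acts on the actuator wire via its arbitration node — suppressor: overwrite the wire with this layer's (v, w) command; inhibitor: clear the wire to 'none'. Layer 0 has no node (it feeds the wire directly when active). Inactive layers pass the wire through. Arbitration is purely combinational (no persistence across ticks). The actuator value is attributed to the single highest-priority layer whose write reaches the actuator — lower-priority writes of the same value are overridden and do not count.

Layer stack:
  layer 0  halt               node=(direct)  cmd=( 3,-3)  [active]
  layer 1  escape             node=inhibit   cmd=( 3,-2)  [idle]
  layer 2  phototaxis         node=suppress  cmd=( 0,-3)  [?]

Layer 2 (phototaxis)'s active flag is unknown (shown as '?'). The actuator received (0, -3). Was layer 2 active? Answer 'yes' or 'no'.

yes

If layer 2 is active=yes:
  actuator would be (0, -3)
If layer 2 is active=no:
  actuator would be (3, -3)
Observed (0, -3), so layer 2 was active.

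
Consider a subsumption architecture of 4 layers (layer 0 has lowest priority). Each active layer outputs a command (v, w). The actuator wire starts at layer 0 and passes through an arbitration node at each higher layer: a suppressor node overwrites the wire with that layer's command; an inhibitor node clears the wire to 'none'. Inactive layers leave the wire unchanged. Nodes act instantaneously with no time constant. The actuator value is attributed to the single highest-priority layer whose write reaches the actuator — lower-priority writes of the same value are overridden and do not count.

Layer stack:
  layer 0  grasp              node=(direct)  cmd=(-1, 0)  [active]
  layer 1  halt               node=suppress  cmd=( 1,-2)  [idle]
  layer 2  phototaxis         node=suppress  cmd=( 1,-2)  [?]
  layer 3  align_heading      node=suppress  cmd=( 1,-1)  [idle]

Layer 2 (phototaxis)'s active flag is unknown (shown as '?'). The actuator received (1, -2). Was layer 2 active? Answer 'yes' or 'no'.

yes

If layer 2 is active=yes:
  actuator would be (1, -2)
If layer 2 is active=no:
  actuator would be (-1, 0)
Observed (1, -2), so layer 2 was active.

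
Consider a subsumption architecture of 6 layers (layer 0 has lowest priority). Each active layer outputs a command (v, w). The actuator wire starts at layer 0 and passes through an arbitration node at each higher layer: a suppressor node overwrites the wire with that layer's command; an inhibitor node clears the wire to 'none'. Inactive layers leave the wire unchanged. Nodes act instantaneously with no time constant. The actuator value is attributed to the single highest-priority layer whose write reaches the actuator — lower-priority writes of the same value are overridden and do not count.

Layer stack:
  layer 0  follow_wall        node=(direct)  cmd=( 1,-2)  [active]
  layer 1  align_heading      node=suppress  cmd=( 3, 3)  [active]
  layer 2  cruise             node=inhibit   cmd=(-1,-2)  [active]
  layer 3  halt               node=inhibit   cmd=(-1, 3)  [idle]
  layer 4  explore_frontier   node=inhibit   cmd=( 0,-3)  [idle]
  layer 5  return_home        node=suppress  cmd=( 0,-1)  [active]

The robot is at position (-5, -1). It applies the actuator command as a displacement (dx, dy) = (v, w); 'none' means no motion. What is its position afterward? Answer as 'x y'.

-5 -2

layer 0 (follow_wall) active — direct: (1, -2)
layer 1 (align_heading) active — suppresses: (3, 3)
layer 2 (cruise) active — inhibits: none
layer 3 (halt) idle — unchanged: none
layer 4 (explore_frontier) idle — unchanged: none
layer 5 (return_home) active — suppresses: (0, -1)
→ actuator (0, -1)
position: (-5, -1) + (0, -1) = (-5, -2)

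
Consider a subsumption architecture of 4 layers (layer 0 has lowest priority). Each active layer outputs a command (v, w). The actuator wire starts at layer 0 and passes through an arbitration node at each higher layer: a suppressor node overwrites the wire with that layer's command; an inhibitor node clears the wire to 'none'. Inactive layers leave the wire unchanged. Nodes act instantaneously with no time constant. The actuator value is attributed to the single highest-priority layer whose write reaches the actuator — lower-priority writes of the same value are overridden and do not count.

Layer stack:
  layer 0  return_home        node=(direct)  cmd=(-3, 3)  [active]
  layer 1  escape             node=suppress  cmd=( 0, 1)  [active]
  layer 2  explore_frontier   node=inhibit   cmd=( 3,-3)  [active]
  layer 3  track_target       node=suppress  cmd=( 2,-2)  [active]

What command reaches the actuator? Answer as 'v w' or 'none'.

layer 0 (return_home) active — direct: (-3, 3)
layer 1 (escape) active — suppresses: (0, 1)
layer 2 (explore_frontier) active — inhibits: none
layer 3 (track_target) active — suppresses: (2, -2)
→ actuator (2, -2)

2 -2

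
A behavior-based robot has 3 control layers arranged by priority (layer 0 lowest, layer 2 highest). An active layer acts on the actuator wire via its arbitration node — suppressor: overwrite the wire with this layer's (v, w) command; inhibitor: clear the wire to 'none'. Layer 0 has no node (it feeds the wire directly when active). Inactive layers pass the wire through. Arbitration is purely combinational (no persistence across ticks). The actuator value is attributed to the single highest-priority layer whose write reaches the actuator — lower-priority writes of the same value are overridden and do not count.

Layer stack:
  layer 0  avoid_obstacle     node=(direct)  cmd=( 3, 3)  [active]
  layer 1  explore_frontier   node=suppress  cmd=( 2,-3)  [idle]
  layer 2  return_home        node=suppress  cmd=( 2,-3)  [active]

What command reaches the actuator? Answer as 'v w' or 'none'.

2 -3

layer 0 (avoid_obstacle) active — direct: (3, 3)
layer 1 (explore_frontier) idle — unchanged: (3, 3)
layer 2 (return_home) active — suppresses: (2, -3)
→ actuator (2, -3)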